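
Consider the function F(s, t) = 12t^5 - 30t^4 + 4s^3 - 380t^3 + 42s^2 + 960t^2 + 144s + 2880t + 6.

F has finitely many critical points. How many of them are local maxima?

F separates as a function of s plus a function of t, so ∇F=0 decouples.
∂F/∂s = 12(s + 3)(s + 4) = 0 at s ∈ {-4, -3}; ∂F/∂t = 60(t - 4)(t - 3)(t + 1)(t + 4) = 0 at t ∈ {-4, -1, 3, 4}.
The Hessian is diagonal: diag(F_ss, F_tt). Second derivatives: F_ss(-4)=-12, F_ss(-3)=12; F_tt(-4)=-10080, F_tt(-1)=3600, F_tt(3)=-1680, F_tt(4)=2400.
Local maxima occur where both diagonal entries negative: (-4, -4), (-4, 3). Count: 2.

2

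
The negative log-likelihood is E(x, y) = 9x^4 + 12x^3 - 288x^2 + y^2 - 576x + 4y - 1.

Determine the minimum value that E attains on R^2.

-3845

E(x,y) separates as P(x) + Q(y) − 1, so its minimum is min P + min Q − 1.
P'(x) = 36(x - 4)(x + 1)(x + 4) vanishes at x ∈ {-4, -1, 4}; Q'(y) = 2y + 4 vanishes at y ∈ {-2}.
Local minima of P (where P''>0): P(-4)=-768, P(4)=-3840. Local minima of Q: Q(-2)=-4.
So the global minimum of E is P(4) + Q(-2) − 1 = -3840 − 4 − 1 = -3845, attained at (4, -2).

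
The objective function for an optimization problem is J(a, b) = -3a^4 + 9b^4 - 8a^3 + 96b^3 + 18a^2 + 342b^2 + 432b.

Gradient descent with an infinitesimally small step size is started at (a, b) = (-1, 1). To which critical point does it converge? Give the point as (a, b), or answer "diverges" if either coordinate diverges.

J is separable, so gradient descent decouples: a follows -∂J/∂a, b follows -∂J/∂b.
∂J/∂a = -12a(a - 1)(a + 3); at a=-1 this is -48, so a increases.
∂J/∂b = 36(b + 1)(b + 3)(b + 4); at b=1 this is 1440, so b decreases.
a converges to its nearest critical value 0 (a local min of the a-part); b converges to -1. The iterate converges to (0, -1).

(0, -1)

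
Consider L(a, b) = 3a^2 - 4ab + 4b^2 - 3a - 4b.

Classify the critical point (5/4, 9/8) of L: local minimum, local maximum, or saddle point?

local minimum

The Hessian of L is constant: H = [[6, -4], [-4, 8]].
det(H) = 6·8 − (-4)² = 32.
det(H) > 0 and tr(H) = 14 > 0, so H is positive definite and the point is a local minimum.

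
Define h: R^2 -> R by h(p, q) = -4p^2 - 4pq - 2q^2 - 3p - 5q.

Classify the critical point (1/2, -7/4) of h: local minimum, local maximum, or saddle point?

The Hessian of h is constant: H = [[-8, -4], [-4, -4]].
det(H) = (-8)·(-4) − (-4)² = 16.
det(H) > 0 and tr(H) = -12 < 0, so H is negative definite and the point is a local maximum.

local maximum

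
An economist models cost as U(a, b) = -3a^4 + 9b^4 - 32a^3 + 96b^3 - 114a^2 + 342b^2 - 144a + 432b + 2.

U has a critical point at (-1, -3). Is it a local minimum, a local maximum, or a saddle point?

local maximum

The mixed partial ∂²U/∂a∂b is 0, so the Hessian at any point is diag(U_aa, U_bb) = diag(-12(3a^2 + 16a + 19), 36(3b^2 + 16b + 19)).
At (-1, -3): H = diag(-72, -72).
Both eigenvalues are negative, so H is negative definite: a local maximum.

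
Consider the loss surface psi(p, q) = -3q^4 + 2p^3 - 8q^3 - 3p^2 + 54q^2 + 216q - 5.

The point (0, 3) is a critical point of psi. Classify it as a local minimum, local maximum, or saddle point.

local maximum

The mixed partial ∂²psi/∂p∂q is 0, so the Hessian at any point is diag(psi_pp, psi_qq) = diag(6(2p - 1), 12(-3q^2 - 4q + 9)).
At (0, 3): H = diag(-6, -360).
Both eigenvalues are negative, so H is negative definite: a local maximum.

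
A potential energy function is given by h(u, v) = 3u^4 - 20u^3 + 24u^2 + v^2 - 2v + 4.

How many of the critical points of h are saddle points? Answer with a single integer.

1

h separates as a function of u plus a function of v, so ∇h=0 decouples.
∂h/∂u = 12u(u - 4)(u - 1) = 0 at u ∈ {0, 1, 4}; ∂h/∂v = 2(v - 1) = 0 at v ∈ {1}.
The Hessian is diagonal: diag(h_uu, h_vv). Second derivatives: h_uu(0)=48, h_uu(1)=-36, h_uu(4)=144; h_vv(1)=2.
Saddle points occur where the two diagonal entries have opposite signs: (1, 1). Count: 1.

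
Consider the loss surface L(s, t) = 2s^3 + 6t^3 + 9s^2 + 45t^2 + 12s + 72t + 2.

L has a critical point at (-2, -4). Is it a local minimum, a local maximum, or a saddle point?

The mixed partial ∂²L/∂s∂t is 0, so the Hessian at any point is diag(L_ss, L_tt) = diag(6(2s + 3), 18(2t + 5)).
At (-2, -4): H = diag(-6, -54).
Both eigenvalues are negative, so H is negative definite: a local maximum.

local maximum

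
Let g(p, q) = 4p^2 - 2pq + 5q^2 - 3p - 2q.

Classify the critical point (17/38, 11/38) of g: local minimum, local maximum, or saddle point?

The Hessian of g is constant: H = [[8, -2], [-2, 10]].
det(H) = 8·10 − (-2)² = 76.
det(H) > 0 and tr(H) = 18 > 0, so H is positive definite and the point is a local minimum.

local minimum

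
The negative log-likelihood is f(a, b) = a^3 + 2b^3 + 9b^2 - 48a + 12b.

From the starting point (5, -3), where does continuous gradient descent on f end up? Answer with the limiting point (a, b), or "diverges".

diverges

f is separable, so gradient descent decouples: a follows -∂f/∂a, b follows -∂f/∂b.
∂f/∂a = 3(a - 4)(a + 4); at a=5 this is 27, so a decreases.
∂f/∂b = 6(b + 1)(b + 2); at b=-3 this is 12, so b decreases.
The b-coordinate has no critical point in that direction and runs off to infinity.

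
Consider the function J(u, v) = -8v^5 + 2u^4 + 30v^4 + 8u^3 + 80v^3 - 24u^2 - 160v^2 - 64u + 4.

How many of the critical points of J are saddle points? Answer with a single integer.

6

J separates as a function of u plus a function of v, so ∇J=0 decouples.
∂J/∂u = 8(u - 2)(u + 1)(u + 4) = 0 at u ∈ {-4, -1, 2}; ∂J/∂v = -40v(v - 4)(v - 1)(v + 2) = 0 at v ∈ {-2, 0, 1, 4}.
The Hessian is diagonal: diag(J_uu, J_vv). Second derivatives: J_uu(-4)=144, J_uu(-1)=-72, J_uu(2)=144; J_vv(-2)=1440, J_vv(0)=-320, J_vv(1)=360, J_vv(4)=-2880.
Saddle points occur where the two diagonal entries have opposite signs: (-4, 0), (-4, 4), (-1, -2), (-1, 1), (2, 0), (2, 4). Count: 6.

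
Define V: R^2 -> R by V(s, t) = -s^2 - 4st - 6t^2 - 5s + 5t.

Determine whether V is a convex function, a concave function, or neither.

concave

V is quadratic, so its Hessian is the constant matrix H = [[-2, -4], [-4, -12]].
det(H) = 8, tr(H) = -14.
det(H) > 0 and tr(H) < 0, so H is negative definite everywhere: concave.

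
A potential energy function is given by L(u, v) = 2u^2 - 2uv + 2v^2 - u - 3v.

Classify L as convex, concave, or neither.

convex

L is quadratic, so its Hessian is the constant matrix H = [[4, -2], [-2, 4]].
det(H) = 12, tr(H) = 8.
det(H) > 0 and tr(H) > 0, so H is positive definite everywhere: convex.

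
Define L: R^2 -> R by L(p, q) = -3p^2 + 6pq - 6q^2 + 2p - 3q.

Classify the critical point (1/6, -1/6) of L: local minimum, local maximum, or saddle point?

local maximum

The Hessian of L is constant: H = [[-6, 6], [6, -12]].
det(H) = (-6)·(-12) − 6² = 36.
det(H) > 0 and tr(H) = -18 < 0, so H is negative definite and the point is a local maximum.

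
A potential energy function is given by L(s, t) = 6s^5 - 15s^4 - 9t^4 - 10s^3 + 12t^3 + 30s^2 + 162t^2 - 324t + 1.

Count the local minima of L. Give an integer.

2

L separates as a function of s plus a function of t, so ∇L=0 decouples.
∂L/∂s = 30s(s - 2)(s - 1)(s + 1) = 0 at s ∈ {-1, 0, 1, 2}; ∂L/∂t = -36(t - 3)(t - 1)(t + 3) = 0 at t ∈ {-3, 1, 3}.
The Hessian is diagonal: diag(L_ss, L_tt). Second derivatives: L_ss(-1)=-180, L_ss(0)=60, L_ss(1)=-60, L_ss(2)=180; L_tt(-3)=-864, L_tt(1)=288, L_tt(3)=-432.
Local minima occur where both diagonal entries positive: (0, 1), (2, 1). Count: 2.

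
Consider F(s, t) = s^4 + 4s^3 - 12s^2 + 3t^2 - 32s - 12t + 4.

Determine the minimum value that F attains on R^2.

-72

F(s,t) separates as P(s) + Q(t) + 4, so its minimum is min P + min Q + 4.
P'(s) = 4(s - 2)(s + 1)(s + 4) vanishes at s ∈ {-4, -1, 2}; Q'(t) = 6(t - 2) vanishes at t ∈ {2}.
Local minima of P (where P''>0): P(-4)=-64, P(2)=-64. Local minima of Q: Q(2)=-12.
So the global minimum of F is P(-4) + Q(2) + 4 = -64 − 12 + 4 = -72, attained at (-4, 2).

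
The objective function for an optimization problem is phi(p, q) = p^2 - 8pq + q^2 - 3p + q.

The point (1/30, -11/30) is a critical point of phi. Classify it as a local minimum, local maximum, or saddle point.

saddle point

The Hessian of phi is constant: H = [[2, -8], [-8, 2]].
det(H) = 2·2 − (-8)² = -60.
Since det(H) < 0, H is indefinite and the critical point is a saddle point.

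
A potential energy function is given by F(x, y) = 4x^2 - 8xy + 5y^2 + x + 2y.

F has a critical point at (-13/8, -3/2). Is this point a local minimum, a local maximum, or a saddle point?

local minimum

The Hessian of F is constant: H = [[8, -8], [-8, 10]].
det(H) = 8·10 − (-8)² = 16.
det(H) > 0 and tr(H) = 18 > 0, so H is positive definite and the point is a local minimum.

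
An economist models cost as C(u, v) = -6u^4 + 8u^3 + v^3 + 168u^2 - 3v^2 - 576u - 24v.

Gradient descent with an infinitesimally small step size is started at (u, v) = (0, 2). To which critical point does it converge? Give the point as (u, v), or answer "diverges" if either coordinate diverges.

(2, 4)

C is separable, so gradient descent decouples: u follows -∂C/∂u, v follows -∂C/∂v.
∂C/∂u = -24(u - 3)(u - 2)(u + 4); at u=0 this is -576, so u increases.
∂C/∂v = 3(v - 4)(v + 2); at v=2 this is -24, so v increases.
u converges to its nearest critical value 2 (a local min of the u-part); v converges to 4. The iterate converges to (2, 4).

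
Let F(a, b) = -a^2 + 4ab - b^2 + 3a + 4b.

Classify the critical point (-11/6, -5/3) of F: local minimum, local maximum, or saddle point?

saddle point

The Hessian of F is constant: H = [[-2, 4], [4, -2]].
det(H) = (-2)·(-2) − 4² = -12.
Since det(H) < 0, H is indefinite and the critical point is a saddle point.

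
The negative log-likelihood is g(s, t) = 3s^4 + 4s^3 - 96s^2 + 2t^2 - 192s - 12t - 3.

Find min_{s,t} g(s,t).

-1301

g(s,t) separates as P(s) + Q(t) − 3, so its minimum is min P + min Q − 3.
P'(s) = 12(s - 4)(s + 1)(s + 4) vanishes at s ∈ {-4, -1, 4}; Q'(t) = 4(t - 3) vanishes at t ∈ {3}.
Local minima of P (where P''>0): P(-4)=-256, P(4)=-1280. Local minima of Q: Q(3)=-18.
So the global minimum of g is P(4) + Q(3) − 3 = -1280 − 18 − 3 = -1301, attained at (4, 3).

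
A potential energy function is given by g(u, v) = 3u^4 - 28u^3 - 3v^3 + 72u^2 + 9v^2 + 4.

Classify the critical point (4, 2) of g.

saddle point

The mixed partial ∂²g/∂u∂v is 0, so the Hessian at any point is diag(g_uu, g_vv) = diag(12(3u^2 - 14u + 12), 18(-v + 1)).
At (4, 2): H = diag(48, -18).
The eigenvalues have opposite signs, so H is indefinite: a saddle point.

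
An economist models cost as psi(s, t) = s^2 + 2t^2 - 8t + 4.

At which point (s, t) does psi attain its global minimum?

psi(s,t) separates as P(s) + Q(t) + 4, so its minimum is min P + min Q + 4.
P'(s) = 2s vanishes at s ∈ {0}; Q'(t) = 4(t - 2) vanishes at t ∈ {2}.
Local minima of P (where P''>0): P(0)=0. Local minima of Q: Q(2)=-8.
So the global minimum of psi is P(0) + Q(2) + 4 = 0 − 8 + 4 = -4, attained at (0, 2).

(0, 2)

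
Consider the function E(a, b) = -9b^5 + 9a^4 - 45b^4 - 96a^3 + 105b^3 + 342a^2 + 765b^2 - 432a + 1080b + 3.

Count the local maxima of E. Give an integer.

2

E separates as a function of a plus a function of b, so ∇E=0 decouples.
∂E/∂a = 36(a - 4)(a - 3)(a - 1) = 0 at a ∈ {1, 3, 4}; ∂E/∂b = -45(b - 3)(b + 1)(b + 2)(b + 4) = 0 at b ∈ {-4, -2, -1, 3}.
The Hessian is diagonal: diag(E_aa, E_bb). Second derivatives: E_aa(1)=216, E_aa(3)=-72, E_aa(4)=108; E_bb(-4)=1890, E_bb(-2)=-450, E_bb(-1)=540, E_bb(3)=-6300.
Local maxima occur where both diagonal entries negative: (3, -2), (3, 3). Count: 2.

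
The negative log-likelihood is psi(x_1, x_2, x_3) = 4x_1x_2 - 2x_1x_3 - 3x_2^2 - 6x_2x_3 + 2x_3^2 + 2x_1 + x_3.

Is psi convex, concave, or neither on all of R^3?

psi is quadratic, so its Hessian is the constant matrix H = [[0, 4, -2], [4, -6, -6], [-2, -6, 4]].
Leading principal minors: 0, -16, 56.
Neither pattern holds ⇒ H is indefinite ⇒ neither convex nor concave.

neither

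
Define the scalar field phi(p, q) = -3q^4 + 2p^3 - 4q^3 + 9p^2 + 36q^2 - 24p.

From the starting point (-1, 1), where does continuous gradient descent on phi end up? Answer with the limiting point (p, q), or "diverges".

phi is separable, so gradient descent decouples: p follows -∂phi/∂p, q follows -∂phi/∂q.
∂phi/∂p = 6(p - 1)(p + 4); at p=-1 this is -36, so p increases.
∂phi/∂q = -12q(q - 2)(q + 3); at q=1 this is 48, so q decreases.
p converges to its nearest critical value 1 (a local min of the p-part); q converges to 0. The iterate converges to (1, 0).

(1, 0)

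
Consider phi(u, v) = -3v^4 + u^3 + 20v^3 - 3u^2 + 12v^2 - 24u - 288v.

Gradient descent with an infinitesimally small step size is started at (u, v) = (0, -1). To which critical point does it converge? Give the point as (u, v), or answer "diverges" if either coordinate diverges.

(4, 3)

phi is separable, so gradient descent decouples: u follows -∂phi/∂u, v follows -∂phi/∂v.
∂phi/∂u = 3(u - 4)(u + 2); at u=0 this is -24, so u increases.
∂phi/∂v = -12(v - 4)(v - 3)(v + 2); at v=-1 this is -240, so v increases.
u converges to its nearest critical value 4 (a local min of the u-part); v converges to 3. The iterate converges to (4, 3).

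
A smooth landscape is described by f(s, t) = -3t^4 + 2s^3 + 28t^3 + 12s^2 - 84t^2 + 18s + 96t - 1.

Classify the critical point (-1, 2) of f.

local minimum

The mixed partial ∂²f/∂s∂t is 0, so the Hessian at any point is diag(f_ss, f_tt) = diag(12(s + 2), 12(-3t^2 + 14t - 14)).
At (-1, 2): H = diag(12, 24).
Both eigenvalues are positive, so H is positive definite: a local minimum.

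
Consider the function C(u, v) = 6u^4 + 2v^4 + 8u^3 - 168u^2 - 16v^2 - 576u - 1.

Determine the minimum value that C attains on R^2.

C(u,v) separates as P(u) + Q(v) − 1, so its minimum is min P + min Q − 1.
P'(u) = 24(u - 4)(u + 2)(u + 3) vanishes at u ∈ {-3, -2, 4}; Q'(v) = 8v(v - 2)(v + 2) vanishes at v ∈ {-2, 0, 2}.
Local minima of P (where P''>0): P(-3)=486, P(4)=-2944. Local minima of Q: Q(-2)=-32, Q(2)=-32.
So the global minimum of C is P(4) + Q(-2) − 1 = -2944 − 32 − 1 = -2977, attained at (4, -2).

-2977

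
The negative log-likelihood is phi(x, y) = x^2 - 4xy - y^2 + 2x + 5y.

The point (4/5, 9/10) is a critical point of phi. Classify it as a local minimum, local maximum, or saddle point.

The Hessian of phi is constant: H = [[2, -4], [-4, -2]].
det(H) = 2·(-2) − (-4)² = -20.
Since det(H) < 0, H is indefinite and the critical point is a saddle point.

saddle point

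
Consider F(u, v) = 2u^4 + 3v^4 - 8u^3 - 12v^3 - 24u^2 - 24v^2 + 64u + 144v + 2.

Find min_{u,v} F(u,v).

F(u,v) separates as P(u) + Q(v) + 2, so its minimum is min P + min Q + 2.
P'(u) = 8(u - 4)(u - 1)(u + 2) vanishes at u ∈ {-2, 1, 4}; Q'(v) = 12(v - 3)(v - 2)(v + 2) vanishes at v ∈ {-2, 2, 3}.
Local minima of P (where P''>0): P(-2)=-128, P(4)=-128. Local minima of Q: Q(-2)=-240, Q(3)=135.
So the global minimum of F is P(-2) + Q(-2) + 2 = -128 − 240 + 2 = -366, attained at (-2, -2).

-366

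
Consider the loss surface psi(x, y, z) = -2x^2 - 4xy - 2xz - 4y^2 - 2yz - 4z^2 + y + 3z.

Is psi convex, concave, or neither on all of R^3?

psi is quadratic, so its Hessian is the constant matrix H = [[-4, -4, -2], [-4, -8, -2], [-2, -2, -8]].
Leading principal minors: -4, 16, -112.
Signs alternate −, +, − ⇒ H ≺ 0 ⇒ concave.

concave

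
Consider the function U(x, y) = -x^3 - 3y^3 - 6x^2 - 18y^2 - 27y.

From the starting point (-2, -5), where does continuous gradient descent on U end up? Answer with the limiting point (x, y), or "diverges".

(-4, -3)

U is separable, so gradient descent decouples: x follows -∂U/∂x, y follows -∂U/∂y.
∂U/∂x = -3x(x + 4); at x=-2 this is 12, so x decreases.
∂U/∂y = -9(y + 1)(y + 3); at y=-5 this is -72, so y increases.
x converges to its nearest critical value -4 (a local min of the x-part); y converges to -3. The iterate converges to (-4, -3).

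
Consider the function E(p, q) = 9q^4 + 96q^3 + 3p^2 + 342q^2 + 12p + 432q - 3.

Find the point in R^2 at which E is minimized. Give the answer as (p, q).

(-2, -1)

E(p,q) separates as A(p) + B(q) − 3, so its minimum is min A + min B − 3.
A'(p) = 6p + 12 vanishes at p ∈ {-2}; B'(q) = 36(q + 1)(q + 3)(q + 4) vanishes at q ∈ {-4, -3, -1}.
Local minima of A (where A''>0): A(-2)=-12. Local minima of B: B(-4)=-96, B(-1)=-177.
So the global minimum of E is A(-2) + B(-1) − 3 = -12 − 177 − 3 = -192, attained at (-2, -1).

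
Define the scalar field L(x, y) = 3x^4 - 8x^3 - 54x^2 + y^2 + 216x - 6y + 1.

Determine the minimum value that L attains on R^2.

-683

L(x,y) separates as P(x) + Q(y) + 1, so its minimum is min P + min Q + 1.
P'(x) = 12(x - 3)(x - 2)(x + 3) vanishes at x ∈ {-3, 2, 3}; Q'(y) = 2y - 6 vanishes at y ∈ {3}.
Local minima of P (where P''>0): P(-3)=-675, P(3)=189. Local minima of Q: Q(3)=-9.
So the global minimum of L is P(-3) + Q(3) + 1 = -675 − 9 + 1 = -683, attained at (-3, 3).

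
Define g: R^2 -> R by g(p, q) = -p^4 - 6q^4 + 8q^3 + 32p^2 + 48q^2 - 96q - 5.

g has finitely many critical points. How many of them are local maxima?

4

g separates as a function of p plus a function of q, so ∇g=0 decouples.
∂g/∂p = -4p(p - 4)(p + 4) = 0 at p ∈ {-4, 0, 4}; ∂g/∂q = -24(q - 2)(q - 1)(q + 2) = 0 at q ∈ {-2, 1, 2}.
The Hessian is diagonal: diag(g_pp, g_qq). Second derivatives: g_pp(-4)=-128, g_pp(0)=64, g_pp(4)=-128; g_qq(-2)=-288, g_qq(1)=72, g_qq(2)=-96.
Local maxima occur where both diagonal entries negative: (-4, -2), (-4, 2), (4, -2), (4, 2). Count: 4.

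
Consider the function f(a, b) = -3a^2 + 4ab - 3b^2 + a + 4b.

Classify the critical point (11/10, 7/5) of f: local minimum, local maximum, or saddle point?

local maximum

The Hessian of f is constant: H = [[-6, 4], [4, -6]].
det(H) = (-6)·(-6) − 4² = 20.
det(H) > 0 and tr(H) = -12 < 0, so H is negative definite and the point is a local maximum.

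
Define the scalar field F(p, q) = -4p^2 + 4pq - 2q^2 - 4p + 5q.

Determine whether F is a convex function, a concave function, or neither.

F is quadratic, so its Hessian is the constant matrix H = [[-8, 4], [4, -4]].
det(H) = 16, tr(H) = -12.
det(H) > 0 and tr(H) < 0, so H is negative definite everywhere: concave.

concave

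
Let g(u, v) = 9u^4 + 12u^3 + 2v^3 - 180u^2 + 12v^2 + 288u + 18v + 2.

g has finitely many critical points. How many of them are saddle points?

g separates as a function of u plus a function of v, so ∇g=0 decouples.
∂g/∂u = 36(u - 2)(u - 1)(u + 4) = 0 at u ∈ {-4, 1, 2}; ∂g/∂v = 6(v + 1)(v + 3) = 0 at v ∈ {-3, -1}.
The Hessian is diagonal: diag(g_uu, g_vv). Second derivatives: g_uu(-4)=1080, g_uu(1)=-180, g_uu(2)=216; g_vv(-3)=-12, g_vv(-1)=12.
Saddle points occur where the two diagonal entries have opposite signs: (-4, -3), (1, -1), (2, -3). Count: 3.

3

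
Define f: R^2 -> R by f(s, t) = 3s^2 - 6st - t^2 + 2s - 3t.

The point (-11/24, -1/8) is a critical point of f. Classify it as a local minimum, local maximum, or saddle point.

saddle point

The Hessian of f is constant: H = [[6, -6], [-6, -2]].
det(H) = 6·(-2) − (-6)² = -48.
Since det(H) < 0, H is indefinite and the critical point is a saddle point.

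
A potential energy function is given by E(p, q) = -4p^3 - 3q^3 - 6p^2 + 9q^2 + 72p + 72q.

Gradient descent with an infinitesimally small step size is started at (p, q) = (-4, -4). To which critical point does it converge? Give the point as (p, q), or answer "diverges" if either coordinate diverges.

E is separable, so gradient descent decouples: p follows -∂E/∂p, q follows -∂E/∂q.
∂E/∂p = -12(p - 2)(p + 3); at p=-4 this is -72, so p increases.
∂E/∂q = -9(q - 4)(q + 2); at q=-4 this is -144, so q increases.
p converges to its nearest critical value -3 (a local min of the p-part); q converges to -2. The iterate converges to (-3, -2).

(-3, -2)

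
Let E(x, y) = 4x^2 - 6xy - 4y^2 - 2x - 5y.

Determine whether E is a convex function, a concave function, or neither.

E is quadratic, so its Hessian is the constant matrix H = [[8, -6], [-6, -8]].
det(H) = -100, tr(H) = 0.
det(H) < 0, so H is indefinite: neither convex nor concave.

neither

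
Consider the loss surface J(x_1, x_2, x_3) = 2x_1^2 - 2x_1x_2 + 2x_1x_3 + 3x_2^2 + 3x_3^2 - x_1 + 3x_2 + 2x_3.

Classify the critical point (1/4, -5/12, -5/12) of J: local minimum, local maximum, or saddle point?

The Hessian is constant: H = [[4, -2, 2], [-2, 6, 0], [2, 0, 6]].
Leading principal minors: Δ₁ = 4, Δ₂ = 20, Δ₃ = 96.
All leading minors are positive, so H is positive definite: a local minimum.

local minimum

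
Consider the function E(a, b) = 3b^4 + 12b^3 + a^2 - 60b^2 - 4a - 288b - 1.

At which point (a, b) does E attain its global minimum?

E(a,b) separates as P(a) + Q(b) − 1, so its minimum is min P + min Q − 1.
P'(a) = 2a - 4 vanishes at a ∈ {2}; Q'(b) = 12(b - 3)(b + 2)(b + 4) vanishes at b ∈ {-4, -2, 3}.
Local minima of P (where P''>0): P(2)=-4. Local minima of Q: Q(-4)=192, Q(3)=-837.
So the global minimum of E is P(2) + Q(3) − 1 = -4 − 837 − 1 = -842, attained at (2, 3).

(2, 3)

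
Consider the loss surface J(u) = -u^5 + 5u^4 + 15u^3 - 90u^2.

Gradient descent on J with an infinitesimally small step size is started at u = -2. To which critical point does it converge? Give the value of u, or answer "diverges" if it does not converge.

J'(u) = -5u(u - 4)(u - 3)(u + 3), so J'(-2) = 300.
Gradient descent moves in the -J' direction, i.e. u is decreasing.
The nearest critical point in that direction is u = -3, where J'' = 630 > 0 (a local minimum). The iterate converges there.

-3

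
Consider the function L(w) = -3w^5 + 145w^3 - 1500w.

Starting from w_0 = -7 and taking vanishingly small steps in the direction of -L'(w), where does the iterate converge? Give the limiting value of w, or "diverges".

L'(w) = -15(w - 5)(w - 2)(w + 2)(w + 5), so L'(-7) = -16200.
Gradient descent moves in the -L' direction, i.e. w is increasing.
The nearest critical point in that direction is w = -5, where L'' = 3150 > 0 (a local minimum). The iterate converges there.

-5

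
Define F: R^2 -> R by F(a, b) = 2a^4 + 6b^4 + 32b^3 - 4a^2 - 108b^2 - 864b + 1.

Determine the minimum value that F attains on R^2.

-2215

F(a,b) separates as P(a) + Q(b) + 1, so its minimum is min P + min Q + 1.
P'(a) = 8a(a - 1)(a + 1) vanishes at a ∈ {-1, 0, 1}; Q'(b) = 24(b - 3)(b + 3)(b + 4) vanishes at b ∈ {-4, -3, 3}.
Local minima of P (where P''>0): P(-1)=-2, P(1)=-2. Local minima of Q: Q(-4)=1216, Q(3)=-2214.
So the global minimum of F is P(-1) + Q(3) + 1 = -2 − 2214 + 1 = -2215, attained at (-1, 3).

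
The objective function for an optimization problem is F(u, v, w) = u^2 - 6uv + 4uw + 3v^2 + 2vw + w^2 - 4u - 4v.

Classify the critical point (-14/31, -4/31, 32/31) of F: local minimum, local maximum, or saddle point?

saddle point

The Hessian is constant: H = [[2, -6, 4], [-6, 6, 2], [4, 2, 2]].
Leading principal minors: Δ₁ = 2, Δ₂ = -24, Δ₃ = -248.
The minors fit neither the all-positive nor the alternating-sign pattern, so H is indefinite: a saddle point.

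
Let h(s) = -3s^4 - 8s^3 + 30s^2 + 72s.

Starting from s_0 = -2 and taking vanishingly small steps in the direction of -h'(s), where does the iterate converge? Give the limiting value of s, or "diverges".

-1

h'(s) = -12(s - 2)(s + 1)(s + 3), so h'(-2) = -48.
Gradient descent moves in the -h' direction, i.e. s is increasing.
The nearest critical point in that direction is s = -1, where h'' = 72 > 0 (a local minimum). The iterate converges there.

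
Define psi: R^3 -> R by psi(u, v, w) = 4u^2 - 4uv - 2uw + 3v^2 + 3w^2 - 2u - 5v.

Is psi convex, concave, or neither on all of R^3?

convex

psi is quadratic, so its Hessian is the constant matrix H = [[8, -4, -2], [-4, 6, 0], [-2, 0, 6]].
Leading principal minors: 8, 32, 168.
All positive ⇒ H ≻ 0 ⇒ convex.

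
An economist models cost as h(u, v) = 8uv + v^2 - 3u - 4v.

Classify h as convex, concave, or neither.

h is quadratic, so its Hessian is the constant matrix H = [[0, 8], [8, 2]].
det(H) = -64, tr(H) = 2.
det(H) < 0, so H is indefinite: neither convex nor concave.

neither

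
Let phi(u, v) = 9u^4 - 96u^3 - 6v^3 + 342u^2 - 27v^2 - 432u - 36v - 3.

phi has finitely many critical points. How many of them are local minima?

phi separates as a function of u plus a function of v, so ∇phi=0 decouples.
∂phi/∂u = 36(u - 4)(u - 3)(u - 1) = 0 at u ∈ {1, 3, 4}; ∂phi/∂v = -18(v + 1)(v + 2) = 0 at v ∈ {-2, -1}.
The Hessian is diagonal: diag(phi_uu, phi_vv). Second derivatives: phi_uu(1)=216, phi_uu(3)=-72, phi_uu(4)=108; phi_vv(-2)=18, phi_vv(-1)=-18.
Local minima occur where both diagonal entries positive: (1, -2), (4, -2). Count: 2.

2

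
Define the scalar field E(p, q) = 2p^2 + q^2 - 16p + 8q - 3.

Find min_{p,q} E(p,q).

-51

E(p,q) separates as A(p) + B(q) − 3, so its minimum is min A + min B − 3.
A'(p) = 4p - 16 vanishes at p ∈ {4}; B'(q) = 2q + 8 vanishes at q ∈ {-4}.
Local minima of A (where A''>0): A(4)=-32. Local minima of B: B(-4)=-16.
So the global minimum of E is A(4) + B(-4) − 3 = -32 − 16 − 3 = -51, attained at (4, -4).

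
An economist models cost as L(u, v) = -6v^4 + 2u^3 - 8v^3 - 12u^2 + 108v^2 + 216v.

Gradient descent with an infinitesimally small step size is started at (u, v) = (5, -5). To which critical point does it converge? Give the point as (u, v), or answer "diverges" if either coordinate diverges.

L is separable, so gradient descent decouples: u follows -∂L/∂u, v follows -∂L/∂v.
∂L/∂u = 6u(u - 4); at u=5 this is 30, so u decreases.
∂L/∂v = -24(v - 3)(v + 1)(v + 3); at v=-5 this is 1536, so v decreases.
The v-coordinate has no critical point in that direction and runs off to infinity.

diverges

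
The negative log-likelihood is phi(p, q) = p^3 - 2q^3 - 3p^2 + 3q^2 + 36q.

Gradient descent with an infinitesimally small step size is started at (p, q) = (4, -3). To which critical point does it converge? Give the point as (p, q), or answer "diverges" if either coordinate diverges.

phi is separable, so gradient descent decouples: p follows -∂phi/∂p, q follows -∂phi/∂q.
∂phi/∂p = 3p(p - 2); at p=4 this is 24, so p decreases.
∂phi/∂q = -6(q - 3)(q + 2); at q=-3 this is -36, so q increases.
p converges to its nearest critical value 2 (a local min of the p-part); q converges to -2. The iterate converges to (2, -2).

(2, -2)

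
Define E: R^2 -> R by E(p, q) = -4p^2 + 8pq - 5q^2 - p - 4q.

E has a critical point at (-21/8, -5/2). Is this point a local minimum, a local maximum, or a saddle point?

local maximum

The Hessian of E is constant: H = [[-8, 8], [8, -10]].
det(H) = (-8)·(-10) − 8² = 16.
det(H) > 0 and tr(H) = -18 < 0, so H is negative definite and the point is a local maximum.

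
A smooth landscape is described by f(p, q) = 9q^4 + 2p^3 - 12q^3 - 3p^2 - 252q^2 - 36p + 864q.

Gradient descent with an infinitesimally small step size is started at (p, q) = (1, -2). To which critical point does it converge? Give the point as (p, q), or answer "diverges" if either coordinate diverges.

f is separable, so gradient descent decouples: p follows -∂f/∂p, q follows -∂f/∂q.
∂f/∂p = 6(p - 3)(p + 2); at p=1 this is -36, so p increases.
∂f/∂q = 36(q - 3)(q - 2)(q + 4); at q=-2 this is 1440, so q decreases.
p converges to its nearest critical value 3 (a local min of the p-part); q converges to -4. The iterate converges to (3, -4).

(3, -4)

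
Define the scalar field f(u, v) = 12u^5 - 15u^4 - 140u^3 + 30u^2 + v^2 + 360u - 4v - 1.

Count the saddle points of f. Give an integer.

2

f separates as a function of u plus a function of v, so ∇f=0 decouples.
∂f/∂u = 60(u - 3)(u - 1)(u + 1)(u + 2) = 0 at u ∈ {-2, -1, 1, 3}; ∂f/∂v = 2(v - 2) = 0 at v ∈ {2}.
The Hessian is diagonal: diag(f_uu, f_vv). Second derivatives: f_uu(-2)=-900, f_uu(-1)=480, f_uu(1)=-720, f_uu(3)=2400; f_vv(2)=2.
Saddle points occur where the two diagonal entries have opposite signs: (-2, 2), (1, 2). Count: 2.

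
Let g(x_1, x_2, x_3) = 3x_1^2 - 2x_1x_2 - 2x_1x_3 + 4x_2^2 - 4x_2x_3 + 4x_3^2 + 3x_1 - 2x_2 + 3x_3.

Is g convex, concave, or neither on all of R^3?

convex

g is quadratic, so its Hessian is the constant matrix H = [[6, -2, -2], [-2, 8, -4], [-2, -4, 8]].
Leading principal minors: 6, 44, 192.
All positive ⇒ H ≻ 0 ⇒ convex.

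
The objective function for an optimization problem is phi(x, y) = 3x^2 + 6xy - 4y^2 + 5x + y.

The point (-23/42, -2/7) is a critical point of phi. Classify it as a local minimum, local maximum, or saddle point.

saddle point

The Hessian of phi is constant: H = [[6, 6], [6, -8]].
det(H) = 6·(-8) − 6² = -84.
Since det(H) < 0, H is indefinite and the critical point is a saddle point.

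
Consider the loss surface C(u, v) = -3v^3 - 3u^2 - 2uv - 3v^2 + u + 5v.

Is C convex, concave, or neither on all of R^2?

The term -3v^3 is cubic, so the Hessian is not constant.
∂²C/∂v² = -18v - 6, which takes both signs as v varies (negative for sufficiently large v). A diagonal entry of the Hessian changing sign means the Hessian is neither positive- nor negative-semidefinite on all of R^2.

neither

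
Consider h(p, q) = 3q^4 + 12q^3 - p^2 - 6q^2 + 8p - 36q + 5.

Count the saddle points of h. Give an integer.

2

h separates as a function of p plus a function of q, so ∇h=0 decouples.
∂h/∂p = -2(p - 4) = 0 at p ∈ {4}; ∂h/∂q = 12(q - 1)(q + 1)(q + 3) = 0 at q ∈ {-3, -1, 1}.
The Hessian is diagonal: diag(h_pp, h_qq). Second derivatives: h_pp(4)=-2; h_qq(-3)=96, h_qq(-1)=-48, h_qq(1)=96.
Saddle points occur where the two diagonal entries have opposite signs: (4, -3), (4, 1). Count: 2.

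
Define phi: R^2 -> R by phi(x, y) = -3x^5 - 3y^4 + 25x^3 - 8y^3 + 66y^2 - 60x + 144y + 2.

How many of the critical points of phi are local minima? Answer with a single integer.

phi separates as a function of x plus a function of y, so ∇phi=0 decouples.
∂phi/∂x = -15(x - 2)(x - 1)(x + 1)(x + 2) = 0 at x ∈ {-2, -1, 1, 2}; ∂phi/∂y = -12(y - 3)(y + 1)(y + 4) = 0 at y ∈ {-4, -1, 3}.
The Hessian is diagonal: diag(phi_xx, phi_yy). Second derivatives: phi_xx(-2)=180, phi_xx(-1)=-90, phi_xx(1)=90, phi_xx(2)=-180; phi_yy(-4)=-252, phi_yy(-1)=144, phi_yy(3)=-336.
Local minima occur where both diagonal entries positive: (-2, -1), (1, -1). Count: 2.

2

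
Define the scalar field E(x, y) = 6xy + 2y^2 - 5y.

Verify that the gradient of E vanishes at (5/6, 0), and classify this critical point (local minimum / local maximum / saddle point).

saddle point

∇E = (6y, 6x + 4y - 5); substituting (5/6, 0) gives ∇E = (0, 0), so (5/6, 0) is indeed a critical point.
The Hessian of E is constant: H = [[0, 6], [6, 4]].
det(H) = 0·4 − 6² = -36.
Since det(H) < 0, H is indefinite and the critical point is a saddle point.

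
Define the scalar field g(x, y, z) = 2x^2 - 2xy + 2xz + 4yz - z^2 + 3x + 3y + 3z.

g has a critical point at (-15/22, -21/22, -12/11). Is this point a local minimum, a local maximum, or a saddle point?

The Hessian is constant: H = [[4, -2, 2], [-2, 0, 4], [2, 4, -2]].
Leading principal minors: Δ₁ = 4, Δ₂ = -4, Δ₃ = -88.
The minors fit neither the all-positive nor the alternating-sign pattern, so H is indefinite: a saddle point.

saddle point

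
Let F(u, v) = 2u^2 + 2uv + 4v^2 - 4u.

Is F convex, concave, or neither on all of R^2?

F is quadratic, so its Hessian is the constant matrix H = [[4, 2], [2, 8]].
det(H) = 28, tr(H) = 12.
det(H) > 0 and tr(H) > 0, so H is positive definite everywhere: convex.

convex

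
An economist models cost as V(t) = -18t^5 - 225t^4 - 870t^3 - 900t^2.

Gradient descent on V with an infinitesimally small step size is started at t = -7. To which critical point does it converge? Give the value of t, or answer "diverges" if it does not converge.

-5

V'(t) = -90t(t + 1)(t + 4)(t + 5), so V'(-7) = -22680.
Gradient descent moves in the -V' direction, i.e. t is increasing.
The nearest critical point in that direction is t = -5, where V'' = 1800 > 0 (a local minimum). The iterate converges there.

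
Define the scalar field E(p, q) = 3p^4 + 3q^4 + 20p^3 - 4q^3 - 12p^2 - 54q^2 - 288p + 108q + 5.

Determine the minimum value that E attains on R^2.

E(p,q) separates as A(p) + B(q) + 5, so its minimum is min A + min B + 5.
A'(p) = 12(p - 2)(p + 3)(p + 4) vanishes at p ∈ {-4, -3, 2}; B'(q) = 12(q - 3)(q - 1)(q + 3) vanishes at q ∈ {-3, 1, 3}.
Local minima of A (where A''>0): A(-4)=448, A(2)=-416. Local minima of B: B(-3)=-459, B(3)=-27.
So the global minimum of E is A(2) + B(-3) + 5 = -416 − 459 + 5 = -870, attained at (2, -3).

-870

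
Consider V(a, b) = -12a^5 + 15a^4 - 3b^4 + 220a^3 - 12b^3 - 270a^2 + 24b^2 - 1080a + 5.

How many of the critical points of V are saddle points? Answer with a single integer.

V separates as a function of a plus a function of b, so ∇V=0 decouples.
∂V/∂a = -60(a - 3)(a - 2)(a + 1)(a + 3) = 0 at a ∈ {-3, -1, 2, 3}; ∂V/∂b = -12b(b - 1)(b + 4) = 0 at b ∈ {-4, 0, 1}.
The Hessian is diagonal: diag(V_aa, V_bb). Second derivatives: V_aa(-3)=3600, V_aa(-1)=-1440, V_aa(2)=900, V_aa(3)=-1440; V_bb(-4)=-240, V_bb(0)=48, V_bb(1)=-60.
Saddle points occur where the two diagonal entries have opposite signs: (-3, -4), (-3, 1), (-1, 0), (2, -4), (2, 1), (3, 0). Count: 6.

6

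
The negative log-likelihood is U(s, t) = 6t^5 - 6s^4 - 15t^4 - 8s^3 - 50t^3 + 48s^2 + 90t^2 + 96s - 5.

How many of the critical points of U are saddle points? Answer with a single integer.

U separates as a function of s plus a function of t, so ∇U=0 decouples.
∂U/∂s = -24(s - 2)(s + 1)(s + 2) = 0 at s ∈ {-2, -1, 2}; ∂U/∂t = 30t(t - 3)(t - 1)(t + 2) = 0 at t ∈ {-2, 0, 1, 3}.
The Hessian is diagonal: diag(U_ss, U_tt). Second derivatives: U_ss(-2)=-96, U_ss(-1)=72, U_ss(2)=-288; U_tt(-2)=-900, U_tt(0)=180, U_tt(1)=-180, U_tt(3)=900.
Saddle points occur where the two diagonal entries have opposite signs: (-2, 0), (-2, 3), (-1, -2), (-1, 1), (2, 0), (2, 3). Count: 6.

6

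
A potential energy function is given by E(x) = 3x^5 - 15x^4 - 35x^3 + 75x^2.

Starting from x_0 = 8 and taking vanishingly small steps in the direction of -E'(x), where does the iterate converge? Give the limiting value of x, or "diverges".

E'(x) = 15x(x - 5)(x - 1)(x + 2), so E'(8) = 25200.
Gradient descent moves in the -E' direction, i.e. x is decreasing.
The nearest critical point in that direction is x = 5, where E'' = 2100 > 0 (a local minimum). The iterate converges there.

5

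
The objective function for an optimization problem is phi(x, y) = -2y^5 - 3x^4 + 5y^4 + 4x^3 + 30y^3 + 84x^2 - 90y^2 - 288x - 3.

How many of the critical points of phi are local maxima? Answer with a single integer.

4

phi separates as a function of x plus a function of y, so ∇phi=0 decouples.
∂phi/∂x = -12(x - 3)(x - 2)(x + 4) = 0 at x ∈ {-4, 2, 3}; ∂phi/∂y = -10y(y - 3)(y - 2)(y + 3) = 0 at y ∈ {-3, 0, 2, 3}.
The Hessian is diagonal: diag(phi_xx, phi_yy). Second derivatives: phi_xx(-4)=-504, phi_xx(2)=72, phi_xx(3)=-84; phi_yy(-3)=900, phi_yy(0)=-180, phi_yy(2)=100, phi_yy(3)=-180.
Local maxima occur where both diagonal entries negative: (-4, 0), (-4, 3), (3, 0), (3, 3). Count: 4.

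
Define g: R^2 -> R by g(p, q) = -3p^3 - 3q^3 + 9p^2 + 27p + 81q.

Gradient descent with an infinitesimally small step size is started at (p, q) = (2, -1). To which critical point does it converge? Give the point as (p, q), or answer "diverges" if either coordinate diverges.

g is separable, so gradient descent decouples: p follows -∂g/∂p, q follows -∂g/∂q.
∂g/∂p = -9(p - 3)(p + 1); at p=2 this is 27, so p decreases.
∂g/∂q = -9(q - 3)(q + 3); at q=-1 this is 72, so q decreases.
p converges to its nearest critical value -1 (a local min of the p-part); q converges to -3. The iterate converges to (-1, -3).

(-1, -3)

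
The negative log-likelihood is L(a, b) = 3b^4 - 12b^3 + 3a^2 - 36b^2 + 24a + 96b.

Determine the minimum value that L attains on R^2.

L(a,b) separates as P(a) + Q(b), so its minimum is min P + min Q.
P'(a) = 6a + 24 vanishes at a ∈ {-4}; Q'(b) = 12(b - 4)(b - 1)(b + 2) vanishes at b ∈ {-2, 1, 4}.
Local minima of P (where P''>0): P(-4)=-48. Local minima of Q: Q(-2)=-192, Q(4)=-192.
So the global minimum of L is P(-4) + Q(-2) = -48 − 192 = -240, attained at (-4, -2).

-240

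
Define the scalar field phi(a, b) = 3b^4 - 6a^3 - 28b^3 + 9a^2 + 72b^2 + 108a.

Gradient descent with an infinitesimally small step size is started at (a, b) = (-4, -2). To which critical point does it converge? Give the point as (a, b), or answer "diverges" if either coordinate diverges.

phi is separable, so gradient descent decouples: a follows -∂phi/∂a, b follows -∂phi/∂b.
∂phi/∂a = -18(a - 3)(a + 2); at a=-4 this is -252, so a increases.
∂phi/∂b = 12b(b - 4)(b - 3); at b=-2 this is -720, so b increases.
a converges to its nearest critical value -2 (a local min of the a-part); b converges to 0. The iterate converges to (-2, 0).

(-2, 0)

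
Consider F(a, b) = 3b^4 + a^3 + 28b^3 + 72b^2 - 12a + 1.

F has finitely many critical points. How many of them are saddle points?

F separates as a function of a plus a function of b, so ∇F=0 decouples.
∂F/∂a = 3(a - 2)(a + 2) = 0 at a ∈ {-2, 2}; ∂F/∂b = 12b(b + 3)(b + 4) = 0 at b ∈ {-4, -3, 0}.
The Hessian is diagonal: diag(F_aa, F_bb). Second derivatives: F_aa(-2)=-12, F_aa(2)=12; F_bb(-4)=48, F_bb(-3)=-36, F_bb(0)=144.
Saddle points occur where the two diagonal entries have opposite signs: (-2, -4), (-2, 0), (2, -3). Count: 3.

3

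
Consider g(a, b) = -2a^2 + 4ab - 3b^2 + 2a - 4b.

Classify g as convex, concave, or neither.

g is quadratic, so its Hessian is the constant matrix H = [[-4, 4], [4, -6]].
det(H) = 8, tr(H) = -10.
det(H) > 0 and tr(H) < 0, so H is negative definite everywhere: concave.

concave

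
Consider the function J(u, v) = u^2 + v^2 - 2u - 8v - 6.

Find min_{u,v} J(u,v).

J(u,v) separates as P(u) + Q(v) − 6, so its minimum is min P + min Q − 6.
P'(u) = 2u - 2 vanishes at u ∈ {1}; Q'(v) = 2v - 8 vanishes at v ∈ {4}.
Local minima of P (where P''>0): P(1)=-1. Local minima of Q: Q(4)=-16.
So the global minimum of J is P(1) + Q(4) − 6 = -1 − 16 − 6 = -23, attained at (1, 4).

-23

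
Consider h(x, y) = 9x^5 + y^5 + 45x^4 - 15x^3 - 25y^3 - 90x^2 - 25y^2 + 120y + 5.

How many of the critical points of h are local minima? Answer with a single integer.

4

h separates as a function of x plus a function of y, so ∇h=0 decouples.
∂h/∂x = 45x(x - 1)(x + 1)(x + 4) = 0 at x ∈ {-4, -1, 0, 1}; ∂h/∂y = 5(y - 4)(y - 1)(y + 2)(y + 3) = 0 at y ∈ {-3, -2, 1, 4}.
The Hessian is diagonal: diag(h_xx, h_yy). Second derivatives: h_xx(-4)=-2700, h_xx(-1)=270, h_xx(0)=-180, h_xx(1)=450; h_yy(-3)=-140, h_yy(-2)=90, h_yy(1)=-180, h_yy(4)=630.
Local minima occur where both diagonal entries positive: (-1, -2), (-1, 4), (1, -2), (1, 4). Count: 4.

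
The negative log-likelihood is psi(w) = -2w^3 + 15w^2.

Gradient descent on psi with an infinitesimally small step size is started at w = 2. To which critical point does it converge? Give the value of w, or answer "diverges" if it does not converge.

0

psi'(w) = -6w(w - 5), so psi'(2) = 36.
Gradient descent moves in the -psi' direction, i.e. w is decreasing.
The nearest critical point in that direction is w = 0, where psi'' = 30 > 0 (a local minimum). The iterate converges there.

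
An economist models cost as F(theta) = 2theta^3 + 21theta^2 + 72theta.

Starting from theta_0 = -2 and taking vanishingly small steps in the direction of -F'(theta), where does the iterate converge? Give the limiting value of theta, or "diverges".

-3

F'(theta) = 6(theta + 3)(theta + 4), so F'(-2) = 12.
Gradient descent moves in the -F' direction, i.e. theta is decreasing.
The nearest critical point in that direction is theta = -3, where F'' = 6 > 0 (a local minimum). The iterate converges there.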